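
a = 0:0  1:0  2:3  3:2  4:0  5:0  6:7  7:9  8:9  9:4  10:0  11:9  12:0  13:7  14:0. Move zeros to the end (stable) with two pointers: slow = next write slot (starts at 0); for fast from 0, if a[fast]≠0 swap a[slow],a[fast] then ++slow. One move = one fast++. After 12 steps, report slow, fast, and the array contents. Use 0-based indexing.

slow=7, fast=12, a=[3, 2, 7, 9, 9, 4, 9, 0, 0, 0, 0, 0, 0, 7, 0]

(s=0,f=0) a[fast]=0 → fast++
(s=0,f=1) a[fast]=0 → fast++
(s=0,f=2) a[fast]=3≠0 swap→a[0]=3 → slow++,fast++
(s=1,f=3) a[fast]=2≠0 swap→a[1]=2 → slow++,fast++
(s=2,f=4) a[fast]=0 → fast++
(s=2,f=5) a[fast]=0 → fast++
(s=2,f=6) a[fast]=7≠0 swap→a[2]=7 → slow++,fast++
(s=3,f=7) a[fast]=9≠0 swap→a[3]=9 → slow++,fast++
(s=4,f=8) a[fast]=9≠0 swap→a[4]=9 → slow++,fast++
(s=5,f=9) a[fast]=4≠0 swap→a[5]=4 → slow++,fast++
(s=6,f=10) a[fast]=0 → fast++
(s=6,f=11) a[fast]=9≠0 swap→a[6]=9 → slow++,fast++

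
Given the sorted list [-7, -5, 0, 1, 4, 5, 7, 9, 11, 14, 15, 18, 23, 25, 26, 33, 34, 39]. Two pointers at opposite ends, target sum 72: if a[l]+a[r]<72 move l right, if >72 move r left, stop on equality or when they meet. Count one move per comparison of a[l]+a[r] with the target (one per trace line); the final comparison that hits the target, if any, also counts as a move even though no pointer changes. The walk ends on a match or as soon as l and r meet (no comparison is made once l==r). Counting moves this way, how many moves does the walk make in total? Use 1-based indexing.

l=1 r=18: -7+39=32 <72, l++
l=2 r=18: -5+39=34 <72, l++
l=3 r=18: 0+39=39 <72, l++
l=4 r=18: 1+39=40 <72, l++
l=5 r=18: 4+39=43 <72, l++
l=6 r=18: 5+39=44 <72, l++
l=7 r=18: 7+39=46 <72, l++
l=8 r=18: 9+39=48 <72, l++
l=9 r=18: 11+39=50 <72, l++
l=10 r=18: 14+39=53 <72, l++
l=11 r=18: 15+39=54 <72, l++
l=12 r=18: 18+39=57 <72, l++
l=13 r=18: 23+39=62 <72, l++
l=14 r=18: 25+39=64 <72, l++
l=15 r=18: 26+39=65 <72, l++
l=16 r=18: 33+39=72, found

16 moves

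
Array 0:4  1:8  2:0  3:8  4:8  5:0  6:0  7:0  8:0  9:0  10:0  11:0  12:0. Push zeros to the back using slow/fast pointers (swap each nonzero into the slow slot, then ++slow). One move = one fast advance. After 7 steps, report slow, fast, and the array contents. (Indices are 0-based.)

slow=4, fast=7, a=[4, 8, 8, 8, 0, 0, 0, 0, 0, 0, 0, 0, 0]

slow=0 fast=0: a[fast]=4≠0 swap→a[0]=4, slow++,fast++
slow=1 fast=1: a[fast]=8≠0 swap→a[1]=8, slow++,fast++
slow=2 fast=2: a[fast]=0, fast++
slow=2 fast=3: a[fast]=8≠0 swap→a[2]=8, slow++,fast++
slow=3 fast=4: a[fast]=8≠0 swap→a[3]=8, slow++,fast++
slow=4 fast=5: a[fast]=0, fast++
slow=4 fast=6: a[fast]=0, fast++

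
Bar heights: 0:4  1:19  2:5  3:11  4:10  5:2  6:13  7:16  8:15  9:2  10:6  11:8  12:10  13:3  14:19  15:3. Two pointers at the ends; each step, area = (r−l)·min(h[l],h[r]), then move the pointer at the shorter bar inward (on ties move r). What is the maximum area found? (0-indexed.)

max area = 247

[0,15] min(4,3)*15=45 best=45 * → r--
[0,14] min(4,19)*14=56 best=56 * → l++
[1,14] min(19,19)*13=247 best=247 * → r--
[1,13] min(19,3)*12=36 best=247 → r--
[1,12] min(19,10)*11=110 best=247 → r--
[1,11] min(19,8)*10=80 best=247 → r--
[1,10] min(19,6)*9=54 best=247 → r--
[1,9] min(19,2)*8=16 best=247 → r--
[1,8] min(19,15)*7=105 best=247 → r--
[1,7] min(19,16)*6=96 best=247 → r--
[1,6] min(19,13)*5=65 best=247 → r--
[1,5] min(19,2)*4=8 best=247 → r--
[1,4] min(19,10)*3=30 best=247 → r--
[1,3] min(19,11)*2=22 best=247 → r--
[1,2] min(19,5)*1=5 best=247 → r--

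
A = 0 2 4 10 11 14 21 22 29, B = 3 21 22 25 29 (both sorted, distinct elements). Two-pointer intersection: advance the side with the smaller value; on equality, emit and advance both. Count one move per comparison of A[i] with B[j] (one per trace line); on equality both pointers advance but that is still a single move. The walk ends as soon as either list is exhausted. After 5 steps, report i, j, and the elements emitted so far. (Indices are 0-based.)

i=4, j=1, emitted=[]

i=0 j=0: 0<3, i++
i=1 j=0: 2<3, i++
i=2 j=0: 4>3, j++
i=2 j=1: 4<21, i++
i=3 j=1: 10<21, i++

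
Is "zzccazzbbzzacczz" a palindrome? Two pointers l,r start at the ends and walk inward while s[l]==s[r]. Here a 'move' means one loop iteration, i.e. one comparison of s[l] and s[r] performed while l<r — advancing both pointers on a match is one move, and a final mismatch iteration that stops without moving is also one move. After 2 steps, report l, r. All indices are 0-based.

l=0 r=15: 'z'=='z', l++,r--
l=1 r=14: 'z'=='z', l++,r--

l=2, r=13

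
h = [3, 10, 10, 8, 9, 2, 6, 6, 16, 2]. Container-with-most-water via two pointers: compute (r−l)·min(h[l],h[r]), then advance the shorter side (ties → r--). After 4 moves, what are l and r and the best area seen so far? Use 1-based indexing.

l=4, r=9, best area=70

[1,10] min(3,2)*9=18 best=18 * → r--
[1,9] min(3,16)*8=24 best=24 * → l++
[2,9] min(10,16)*7=70 best=70 * → l++
[3,9] min(10,16)*6=60 best=70 → l++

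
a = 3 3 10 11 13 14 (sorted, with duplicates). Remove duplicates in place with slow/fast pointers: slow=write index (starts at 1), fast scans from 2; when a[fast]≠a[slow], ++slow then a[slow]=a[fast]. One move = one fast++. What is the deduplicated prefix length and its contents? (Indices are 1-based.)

slow=1 fast=2: a[fast]=3=a[slow] dup, fast++
slow=1 fast=3: a[fast]=10≠a[slow]=3 write a[2]=10, slow++,fast++
slow=2 fast=4: a[fast]=11≠a[slow]=10 write a[3]=11, slow++,fast++
slow=3 fast=5: a[fast]=13≠a[slow]=11 write a[4]=13, slow++,fast++
slow=4 fast=6: a[fast]=14≠a[slow]=13 write a[5]=14, slow++,fast++

length 5; prefix = [3, 10, 11, 13, 14]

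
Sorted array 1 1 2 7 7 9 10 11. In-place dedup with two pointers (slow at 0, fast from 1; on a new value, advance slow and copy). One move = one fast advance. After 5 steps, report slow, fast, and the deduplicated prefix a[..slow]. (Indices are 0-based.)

slow=3, fast=6, prefix=[1, 2, 7, 9]

(s=0,f=1) a[fast]=1=a[slow] dup → fast++
(s=0,f=2) a[fast]=2≠a[slow]=1 write a[1]=2 → slow++,fast++
(s=1,f=3) a[fast]=7≠a[slow]=2 write a[2]=7 → slow++,fast++
(s=2,f=4) a[fast]=7=a[slow] dup → fast++
(s=2,f=5) a[fast]=9≠a[slow]=7 write a[3]=9 → slow++,fast++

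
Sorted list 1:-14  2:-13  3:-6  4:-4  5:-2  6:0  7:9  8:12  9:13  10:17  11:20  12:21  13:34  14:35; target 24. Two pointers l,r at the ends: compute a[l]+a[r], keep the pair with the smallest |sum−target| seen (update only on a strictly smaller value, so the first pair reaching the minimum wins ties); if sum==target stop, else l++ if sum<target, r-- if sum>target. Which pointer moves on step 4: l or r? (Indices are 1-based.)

r

[1,14] -14+35=21 d=3 * → l++
[2,14] -13+35=22 d=2 * → l++
[3,14] -6+35=29 d=5 → r--
[3,13] -6+34=28 d=4 → r--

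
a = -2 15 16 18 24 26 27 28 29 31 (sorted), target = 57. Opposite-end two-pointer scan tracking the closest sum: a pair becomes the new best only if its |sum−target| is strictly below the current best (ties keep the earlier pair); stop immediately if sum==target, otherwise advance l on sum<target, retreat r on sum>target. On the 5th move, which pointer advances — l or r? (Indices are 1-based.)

l=1 r=10: -2+31=29 d=28 *, l++
l=2 r=10: 15+31=46 d=11 *, l++
l=3 r=10: 16+31=47 d=10 *, l++
l=4 r=10: 18+31=49 d=8 *, l++
l=5 r=10: 24+31=55 d=2 *, l++

l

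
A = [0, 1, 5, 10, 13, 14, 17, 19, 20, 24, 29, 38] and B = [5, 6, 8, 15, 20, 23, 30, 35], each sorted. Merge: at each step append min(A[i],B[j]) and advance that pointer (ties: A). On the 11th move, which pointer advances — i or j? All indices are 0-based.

i

i=0 j=0: A[i]=0<=B[j]=5 take 0, i++
i=1 j=0: A[i]=1<=B[j]=5 take 1, i++
i=2 j=0: A[i]=5<=B[j]=5 take 5, i++
i=3 j=0: A[i]=10>B[j]=5 take 5, j++
i=3 j=1: A[i]=10>B[j]=6 take 6, j++
i=3 j=2: A[i]=10>B[j]=8 take 8, j++
i=3 j=3: A[i]=10<=B[j]=15 take 10, i++
i=4 j=3: A[i]=13<=B[j]=15 take 13, i++
i=5 j=3: A[i]=14<=B[j]=15 take 14, i++
i=6 j=3: A[i]=17>B[j]=15 take 15, j++
i=6 j=4: A[i]=17<=B[j]=20 take 17, i++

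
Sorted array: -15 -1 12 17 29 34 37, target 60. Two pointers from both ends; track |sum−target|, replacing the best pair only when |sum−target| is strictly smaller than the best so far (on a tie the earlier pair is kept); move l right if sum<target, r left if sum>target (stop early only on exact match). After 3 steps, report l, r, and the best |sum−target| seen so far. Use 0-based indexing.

l=0 r=6: -15+37=22 d=38 *, l++
l=1 r=6: -1+37=36 d=24 *, l++
l=2 r=6: 12+37=49 d=11 *, l++

l=3, r=6, best |Δ|=11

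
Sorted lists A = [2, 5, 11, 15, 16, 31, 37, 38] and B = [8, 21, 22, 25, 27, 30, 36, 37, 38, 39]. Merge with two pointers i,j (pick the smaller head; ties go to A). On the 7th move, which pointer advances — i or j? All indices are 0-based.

j

i=0 j=0: A[i]=2<=B[j]=8 take 2, i++
i=1 j=0: A[i]=5<=B[j]=8 take 5, i++
i=2 j=0: A[i]=11>B[j]=8 take 8, j++
i=2 j=1: A[i]=11<=B[j]=21 take 11, i++
i=3 j=1: A[i]=15<=B[j]=21 take 15, i++
i=4 j=1: A[i]=16<=B[j]=21 take 16, i++
i=5 j=1: A[i]=31>B[j]=21 take 21, j++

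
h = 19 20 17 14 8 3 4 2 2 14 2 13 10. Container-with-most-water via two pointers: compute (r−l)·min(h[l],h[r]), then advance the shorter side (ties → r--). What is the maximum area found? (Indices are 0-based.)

max area = 143

l=0 r=12: min(19,10)*12=120 best=120 *, r--
l=0 r=11: min(19,13)*11=143 best=143 *, r--
l=0 r=10: min(19,2)*10=20 best=143, r--
l=0 r=9: min(19,14)*9=126 best=143, r--
l=0 r=8: min(19,2)*8=16 best=143, r--
l=0 r=7: min(19,2)*7=14 best=143, r--
l=0 r=6: min(19,4)*6=24 best=143, r--
l=0 r=5: min(19,3)*5=15 best=143, r--
l=0 r=4: min(19,8)*4=32 best=143, r--
l=0 r=3: min(19,14)*3=42 best=143, r--
l=0 r=2: min(19,17)*2=34 best=143, r--
l=0 r=1: min(19,20)*1=19 best=143, l++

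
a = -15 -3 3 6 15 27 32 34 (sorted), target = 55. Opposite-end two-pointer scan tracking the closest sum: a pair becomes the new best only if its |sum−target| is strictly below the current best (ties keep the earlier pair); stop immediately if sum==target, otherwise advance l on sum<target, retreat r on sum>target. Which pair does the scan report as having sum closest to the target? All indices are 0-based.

pair (27, 32) with sum 59 (|Δ|=4)

l=0 r=7: -15+34=19 d=36 *, l++
l=1 r=7: -3+34=31 d=24 *, l++
l=2 r=7: 3+34=37 d=18 *, l++
l=3 r=7: 6+34=40 d=15 *, l++
l=4 r=7: 15+34=49 d=6 *, l++
l=5 r=7: 27+34=61 d=6, r--
l=5 r=6: 27+32=59 d=4 *, r--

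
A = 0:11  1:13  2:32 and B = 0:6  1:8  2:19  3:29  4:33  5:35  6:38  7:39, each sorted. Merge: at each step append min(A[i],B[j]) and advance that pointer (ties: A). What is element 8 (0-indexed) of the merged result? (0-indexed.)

merged[8] = 35

i=0 j=0: A[i]=11>B[j]=6 take 6, j++
i=0 j=1: A[i]=11>B[j]=8 take 8, j++
i=0 j=2: A[i]=11<=B[j]=19 take 11, i++
i=1 j=2: A[i]=13<=B[j]=19 take 13, i++
i=2 j=2: A[i]=32>B[j]=19 take 19, j++
i=2 j=3: A[i]=32>B[j]=29 take 29, j++
i=2 j=4: A[i]=32<=B[j]=33 take 32, i++
i=3 j=4: A done, take B[j]=33, j++
i=3 j=5: A done, take B[j]=35, j++
i=3 j=6: A done, take B[j]=38, j++
i=3 j=7: A done, take B[j]=39, j++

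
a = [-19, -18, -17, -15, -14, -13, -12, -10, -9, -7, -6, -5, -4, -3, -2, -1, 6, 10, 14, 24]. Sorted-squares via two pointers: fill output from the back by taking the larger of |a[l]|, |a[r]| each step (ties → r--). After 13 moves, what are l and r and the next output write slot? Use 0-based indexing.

l=0 r=19: |-19|<=|24| out[19]=576, r--
l=0 r=18: |-19|>|14| out[18]=361, l++
l=1 r=18: |-18|>|14| out[17]=324, l++
l=2 r=18: |-17|>|14| out[16]=289, l++
l=3 r=18: |-15|>|14| out[15]=225, l++
l=4 r=18: |-14|<=|14| out[14]=196, r--
l=4 r=17: |-14|>|10| out[13]=196, l++
l=5 r=17: |-13|>|10| out[12]=169, l++
l=6 r=17: |-12|>|10| out[11]=144, l++
l=7 r=17: |-10|<=|10| out[10]=100, r--
l=7 r=16: |-10|>|6| out[9]=100, l++
l=8 r=16: |-9|>|6| out[8]=81, l++
l=9 r=16: |-7|>|6| out[7]=49, l++

l=10, r=16, next write slot=6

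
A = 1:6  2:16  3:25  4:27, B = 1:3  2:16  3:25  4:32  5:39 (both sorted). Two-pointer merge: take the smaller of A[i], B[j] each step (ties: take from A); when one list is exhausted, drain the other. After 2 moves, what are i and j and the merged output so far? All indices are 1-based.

[i=1,j=1] A[i]=6>B[j]=3 take 3 → j++
[i=1,j=2] A[i]=6<=B[j]=16 take 6 → i++

i=2, j=2, merged so far=[3, 6]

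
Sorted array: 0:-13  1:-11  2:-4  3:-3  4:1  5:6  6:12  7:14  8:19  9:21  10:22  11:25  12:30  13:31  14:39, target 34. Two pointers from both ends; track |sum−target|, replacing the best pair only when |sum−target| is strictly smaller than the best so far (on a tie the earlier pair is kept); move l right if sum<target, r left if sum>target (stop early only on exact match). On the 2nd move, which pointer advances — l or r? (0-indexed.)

[0,14] -13+39=26 d=8 * → l++
[1,14] -11+39=28 d=6 * → l++

l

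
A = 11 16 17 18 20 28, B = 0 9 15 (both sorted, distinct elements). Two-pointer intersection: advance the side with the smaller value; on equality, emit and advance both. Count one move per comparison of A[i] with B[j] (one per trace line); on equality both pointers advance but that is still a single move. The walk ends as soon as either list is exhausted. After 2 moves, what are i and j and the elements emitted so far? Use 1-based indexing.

[i=1,j=1] 11>0 → j++
[i=1,j=2] 11>9 → j++

i=1, j=3, emitted=[]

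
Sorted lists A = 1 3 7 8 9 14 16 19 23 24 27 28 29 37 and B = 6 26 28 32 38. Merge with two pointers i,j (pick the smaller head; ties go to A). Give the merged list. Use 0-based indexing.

[1, 3, 6, 7, 8, 9, 14, 16, 19, 23, 24, 26, 27, 28, 28, 29, 32, 37, 38]

[i=0,j=0] A[i]=1<=B[j]=6 take 1 → i++
[i=1,j=0] A[i]=3<=B[j]=6 take 3 → i++
[i=2,j=0] A[i]=7>B[j]=6 take 6 → j++
[i=2,j=1] A[i]=7<=B[j]=26 take 7 → i++
[i=3,j=1] A[i]=8<=B[j]=26 take 8 → i++
[i=4,j=1] A[i]=9<=B[j]=26 take 9 → i++
[i=5,j=1] A[i]=14<=B[j]=26 take 14 → i++
[i=6,j=1] A[i]=16<=B[j]=26 take 16 → i++
[i=7,j=1] A[i]=19<=B[j]=26 take 19 → i++
[i=8,j=1] A[i]=23<=B[j]=26 take 23 → i++
[i=9,j=1] A[i]=24<=B[j]=26 take 24 → i++
[i=10,j=1] A[i]=27>B[j]=26 take 26 → j++
[i=10,j=2] A[i]=27<=B[j]=28 take 27 → i++
[i=11,j=2] A[i]=28<=B[j]=28 take 28 → i++
[i=12,j=2] A[i]=29>B[j]=28 take 28 → j++
[i=12,j=3] A[i]=29<=B[j]=32 take 29 → i++
[i=13,j=3] A[i]=37>B[j]=32 take 32 → j++
[i=13,j=4] A[i]=37<=B[j]=38 take 37 → i++
[i=14,j=4] A done, take B[j]=38 → j++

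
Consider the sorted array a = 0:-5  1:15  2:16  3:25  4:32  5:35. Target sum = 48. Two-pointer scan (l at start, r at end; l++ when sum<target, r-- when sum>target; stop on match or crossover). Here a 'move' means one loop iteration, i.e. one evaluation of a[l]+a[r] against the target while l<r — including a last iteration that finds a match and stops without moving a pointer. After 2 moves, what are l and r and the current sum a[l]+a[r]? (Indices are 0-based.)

l=0 r=5: -5+35=30 <48, l++
l=1 r=5: 15+35=50 >48, r--

l=1, r=4, sum=47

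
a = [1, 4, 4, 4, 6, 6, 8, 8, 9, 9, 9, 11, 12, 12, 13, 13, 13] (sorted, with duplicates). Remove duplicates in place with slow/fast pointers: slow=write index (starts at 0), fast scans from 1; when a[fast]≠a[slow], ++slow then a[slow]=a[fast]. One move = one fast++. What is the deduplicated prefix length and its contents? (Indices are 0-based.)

slow=0 fast=1: a[fast]=4≠a[slow]=1 write a[1]=4, slow++,fast++
slow=1 fast=2: a[fast]=4=a[slow] dup, fast++
slow=1 fast=3: a[fast]=4=a[slow] dup, fast++
slow=1 fast=4: a[fast]=6≠a[slow]=4 write a[2]=6, slow++,fast++
slow=2 fast=5: a[fast]=6=a[slow] dup, fast++
slow=2 fast=6: a[fast]=8≠a[slow]=6 write a[3]=8, slow++,fast++
slow=3 fast=7: a[fast]=8=a[slow] dup, fast++
slow=3 fast=8: a[fast]=9≠a[slow]=8 write a[4]=9, slow++,fast++
slow=4 fast=9: a[fast]=9=a[slow] dup, fast++
slow=4 fast=10: a[fast]=9=a[slow] dup, fast++
slow=4 fast=11: a[fast]=11≠a[slow]=9 write a[5]=11, slow++,fast++
slow=5 fast=12: a[fast]=12≠a[slow]=11 write a[6]=12, slow++,fast++
slow=6 fast=13: a[fast]=12=a[slow] dup, fast++
slow=6 fast=14: a[fast]=13≠a[slow]=12 write a[7]=13, slow++,fast++
slow=7 fast=15: a[fast]=13=a[slow] dup, fast++
slow=7 fast=16: a[fast]=13=a[slow] dup, fast++

length 8; prefix = [1, 4, 6, 8, 9, 11, 12, 13]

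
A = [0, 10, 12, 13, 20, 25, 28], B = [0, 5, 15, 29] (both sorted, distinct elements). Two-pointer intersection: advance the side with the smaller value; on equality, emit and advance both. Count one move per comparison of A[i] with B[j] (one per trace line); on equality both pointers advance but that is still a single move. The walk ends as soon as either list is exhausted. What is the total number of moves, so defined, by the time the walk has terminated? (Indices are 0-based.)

i=0 j=0: 0==0 emit, i++,j++
i=1 j=1: 10>5, j++
i=1 j=2: 10<15, i++
i=2 j=2: 12<15, i++
i=3 j=2: 13<15, i++
i=4 j=2: 20>15, j++
i=4 j=3: 20<29, i++
i=5 j=3: 25<29, i++
i=6 j=3: 28<29, i++

9 moves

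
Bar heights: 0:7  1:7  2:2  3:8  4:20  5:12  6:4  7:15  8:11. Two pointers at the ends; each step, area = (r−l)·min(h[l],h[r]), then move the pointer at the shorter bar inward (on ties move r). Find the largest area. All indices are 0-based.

[0,8] min(7,11)*8=56 best=56 * → l++
[1,8] min(7,11)*7=49 best=56 → l++
[2,8] min(2,11)*6=12 best=56 → l++
[3,8] min(8,11)*5=40 best=56 → l++
[4,8] min(20,11)*4=44 best=56 → r--
[4,7] min(20,15)*3=45 best=56 → r--
[4,6] min(20,4)*2=8 best=56 → r--
[4,5] min(20,12)*1=12 best=56 → r--

max area = 56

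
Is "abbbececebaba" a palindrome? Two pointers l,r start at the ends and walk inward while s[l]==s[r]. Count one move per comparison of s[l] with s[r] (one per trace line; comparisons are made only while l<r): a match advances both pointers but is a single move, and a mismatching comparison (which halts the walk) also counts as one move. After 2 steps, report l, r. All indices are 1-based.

l=3, r=11

[1,13] 'a'=='a' → l++,r--
[2,12] 'b'=='b' → l++,r--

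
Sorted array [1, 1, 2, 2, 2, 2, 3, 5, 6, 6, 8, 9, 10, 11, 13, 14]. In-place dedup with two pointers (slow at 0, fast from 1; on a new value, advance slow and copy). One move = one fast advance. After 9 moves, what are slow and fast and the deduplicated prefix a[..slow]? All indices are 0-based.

slow=4, fast=10, prefix=[1, 2, 3, 5, 6]

(s=0,f=1) a[fast]=1=a[slow] dup → fast++
(s=0,f=2) a[fast]=2≠a[slow]=1 write a[1]=2 → slow++,fast++
(s=1,f=3) a[fast]=2=a[slow] dup → fast++
(s=1,f=4) a[fast]=2=a[slow] dup → fast++
(s=1,f=5) a[fast]=2=a[slow] dup → fast++
(s=1,f=6) a[fast]=3≠a[slow]=2 write a[2]=3 → slow++,fast++
(s=2,f=7) a[fast]=5≠a[slow]=3 write a[3]=5 → slow++,fast++
(s=3,f=8) a[fast]=6≠a[slow]=5 write a[4]=6 → slow++,fast++
(s=4,f=9) a[fast]=6=a[slow] dup → fast++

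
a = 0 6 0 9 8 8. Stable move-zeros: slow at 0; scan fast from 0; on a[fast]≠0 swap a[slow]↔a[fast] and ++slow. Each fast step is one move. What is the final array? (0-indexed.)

slow=0 fast=0: a[fast]=0, fast++
slow=0 fast=1: a[fast]=6≠0 swap→a[0]=6, slow++,fast++
slow=1 fast=2: a[fast]=0, fast++
slow=1 fast=3: a[fast]=9≠0 swap→a[1]=9, slow++,fast++
slow=2 fast=4: a[fast]=8≠0 swap→a[2]=8, slow++,fast++
slow=3 fast=5: a[fast]=8≠0 swap→a[3]=8, slow++,fast++

[6, 9, 8, 8, 0, 0]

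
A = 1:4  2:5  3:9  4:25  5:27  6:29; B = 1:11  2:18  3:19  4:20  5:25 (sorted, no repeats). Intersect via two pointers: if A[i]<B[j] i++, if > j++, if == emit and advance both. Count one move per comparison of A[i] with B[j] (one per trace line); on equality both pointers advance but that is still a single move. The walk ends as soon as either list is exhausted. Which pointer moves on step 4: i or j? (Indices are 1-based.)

j

[i=1,j=1] 4<11 → i++
[i=2,j=1] 5<11 → i++
[i=3,j=1] 9<11 → i++
[i=4,j=1] 25>11 → j++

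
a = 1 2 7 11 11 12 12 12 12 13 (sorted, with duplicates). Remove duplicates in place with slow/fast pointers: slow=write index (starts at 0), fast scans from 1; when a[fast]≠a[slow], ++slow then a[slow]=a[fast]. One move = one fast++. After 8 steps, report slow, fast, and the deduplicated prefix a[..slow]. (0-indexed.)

slow=0 fast=1: a[fast]=2≠a[slow]=1 write a[1]=2, slow++,fast++
slow=1 fast=2: a[fast]=7≠a[slow]=2 write a[2]=7, slow++,fast++
slow=2 fast=3: a[fast]=11≠a[slow]=7 write a[3]=11, slow++,fast++
slow=3 fast=4: a[fast]=11=a[slow] dup, fast++
slow=3 fast=5: a[fast]=12≠a[slow]=11 write a[4]=12, slow++,fast++
slow=4 fast=6: a[fast]=12=a[slow] dup, fast++
slow=4 fast=7: a[fast]=12=a[slow] dup, fast++
slow=4 fast=8: a[fast]=12=a[slow] dup, fast++

slow=4, fast=9, prefix=[1, 2, 7, 11, 12]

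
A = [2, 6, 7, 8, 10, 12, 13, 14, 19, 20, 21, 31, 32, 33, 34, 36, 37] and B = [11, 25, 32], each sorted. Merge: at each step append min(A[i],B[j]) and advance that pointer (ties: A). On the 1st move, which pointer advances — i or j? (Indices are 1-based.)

i

i=1 j=1: A[i]=2<=B[j]=11 take 2, i++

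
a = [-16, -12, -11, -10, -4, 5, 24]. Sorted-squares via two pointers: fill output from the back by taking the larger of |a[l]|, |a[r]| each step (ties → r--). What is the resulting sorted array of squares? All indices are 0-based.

[0,6] |-16|<=|24| out[6]=576 → r--
[0,5] |-16|>|5| out[5]=256 → l++
[1,5] |-12|>|5| out[4]=144 → l++
[2,5] |-11|>|5| out[3]=121 → l++
[3,5] |-10|>|5| out[2]=100 → l++
[4,5] |-4|<=|5| out[1]=25 → r--
[4,4] |-4|<=|-4| out[0]=16 → r--

[16, 25, 100, 121, 144, 256, 576]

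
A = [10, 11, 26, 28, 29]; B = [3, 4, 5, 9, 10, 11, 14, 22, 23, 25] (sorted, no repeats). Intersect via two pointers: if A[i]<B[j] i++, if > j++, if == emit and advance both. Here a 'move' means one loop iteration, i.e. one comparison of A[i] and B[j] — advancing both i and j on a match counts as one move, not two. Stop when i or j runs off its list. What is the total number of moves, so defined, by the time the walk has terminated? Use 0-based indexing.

10 moves

[i=0,j=0] 10>3 → j++
[i=0,j=1] 10>4 → j++
[i=0,j=2] 10>5 → j++
[i=0,j=3] 10>9 → j++
[i=0,j=4] 10==10 emit → i++,j++
[i=1,j=5] 11==11 emit → i++,j++
[i=2,j=6] 26>14 → j++
[i=2,j=7] 26>22 → j++
[i=2,j=8] 26>23 → j++
[i=2,j=9] 26>25 → j++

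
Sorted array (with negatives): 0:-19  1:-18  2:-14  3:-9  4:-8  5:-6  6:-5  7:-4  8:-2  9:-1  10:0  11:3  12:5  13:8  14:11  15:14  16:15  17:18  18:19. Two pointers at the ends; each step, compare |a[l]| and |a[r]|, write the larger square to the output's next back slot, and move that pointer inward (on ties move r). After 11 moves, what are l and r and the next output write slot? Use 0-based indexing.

l=5, r=12, next write slot=7

[0,18] |-19|<=|19| out[18]=361 → r--
[0,17] |-19|>|18| out[17]=361 → l++
[1,17] |-18|<=|18| out[16]=324 → r--
[1,16] |-18|>|15| out[15]=324 → l++
[2,16] |-14|<=|15| out[14]=225 → r--
[2,15] |-14|<=|14| out[13]=196 → r--
[2,14] |-14|>|11| out[12]=196 → l++
[3,14] |-9|<=|11| out[11]=121 → r--
[3,13] |-9|>|8| out[10]=81 → l++
[4,13] |-8|<=|8| out[9]=64 → r--
[4,12] |-8|>|5| out[8]=64 → l++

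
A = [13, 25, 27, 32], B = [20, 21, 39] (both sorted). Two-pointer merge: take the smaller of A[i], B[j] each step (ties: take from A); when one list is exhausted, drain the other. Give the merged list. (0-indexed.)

i=0 j=0: A[i]=13<=B[j]=20 take 13, i++
i=1 j=0: A[i]=25>B[j]=20 take 20, j++
i=1 j=1: A[i]=25>B[j]=21 take 21, j++
i=1 j=2: A[i]=25<=B[j]=39 take 25, i++
i=2 j=2: A[i]=27<=B[j]=39 take 27, i++
i=3 j=2: A[i]=32<=B[j]=39 take 32, i++
i=4 j=2: A done, take B[j]=39, j++

[13, 20, 21, 25, 27, 32, 39]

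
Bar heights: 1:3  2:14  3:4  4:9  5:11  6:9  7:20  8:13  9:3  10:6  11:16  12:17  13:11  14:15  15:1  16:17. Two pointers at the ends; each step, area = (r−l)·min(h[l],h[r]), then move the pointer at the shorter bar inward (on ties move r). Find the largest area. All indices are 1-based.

l=1 r=16: min(3,17)*15=45 best=45 *, l++
l=2 r=16: min(14,17)*14=196 best=196 *, l++
l=3 r=16: min(4,17)*13=52 best=196, l++
l=4 r=16: min(9,17)*12=108 best=196, l++
l=5 r=16: min(11,17)*11=121 best=196, l++
l=6 r=16: min(9,17)*10=90 best=196, l++
l=7 r=16: min(20,17)*9=153 best=196, r--
l=7 r=15: min(20,1)*8=8 best=196, r--
l=7 r=14: min(20,15)*7=105 best=196, r--
l=7 r=13: min(20,11)*6=66 best=196, r--
l=7 r=12: min(20,17)*5=85 best=196, r--
l=7 r=11: min(20,16)*4=64 best=196, r--
l=7 r=10: min(20,6)*3=18 best=196, r--
l=7 r=9: min(20,3)*2=6 best=196, r--
l=7 r=8: min(20,13)*1=13 best=196, r--

max area = 196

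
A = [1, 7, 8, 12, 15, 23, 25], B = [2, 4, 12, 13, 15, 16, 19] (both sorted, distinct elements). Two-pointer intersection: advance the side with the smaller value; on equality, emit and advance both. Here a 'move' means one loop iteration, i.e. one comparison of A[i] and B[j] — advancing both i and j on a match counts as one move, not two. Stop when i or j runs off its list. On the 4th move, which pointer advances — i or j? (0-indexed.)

i=0 j=0: 1<2, i++
i=1 j=0: 7>2, j++
i=1 j=1: 7>4, j++
i=1 j=2: 7<12, i++

i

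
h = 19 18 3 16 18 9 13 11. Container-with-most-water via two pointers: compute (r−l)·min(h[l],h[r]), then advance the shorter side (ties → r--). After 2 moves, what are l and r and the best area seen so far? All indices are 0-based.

l=0, r=5, best area=78

l=0 r=7: min(19,11)*7=77 best=77 *, r--
l=0 r=6: min(19,13)*6=78 best=78 *, r--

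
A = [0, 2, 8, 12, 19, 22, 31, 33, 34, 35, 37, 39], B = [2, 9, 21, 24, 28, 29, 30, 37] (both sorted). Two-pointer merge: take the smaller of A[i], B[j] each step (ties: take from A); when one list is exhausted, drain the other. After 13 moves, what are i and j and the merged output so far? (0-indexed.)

[i=0,j=0] A[i]=0<=B[j]=2 take 0 → i++
[i=1,j=0] A[i]=2<=B[j]=2 take 2 → i++
[i=2,j=0] A[i]=8>B[j]=2 take 2 → j++
[i=2,j=1] A[i]=8<=B[j]=9 take 8 → i++
[i=3,j=1] A[i]=12>B[j]=9 take 9 → j++
[i=3,j=2] A[i]=12<=B[j]=21 take 12 → i++
[i=4,j=2] A[i]=19<=B[j]=21 take 19 → i++
[i=5,j=2] A[i]=22>B[j]=21 take 21 → j++
[i=5,j=3] A[i]=22<=B[j]=24 take 22 → i++
[i=6,j=3] A[i]=31>B[j]=24 take 24 → j++
[i=6,j=4] A[i]=31>B[j]=28 take 28 → j++
[i=6,j=5] A[i]=31>B[j]=29 take 29 → j++
[i=6,j=6] A[i]=31>B[j]=30 take 30 → j++

i=6, j=7, merged so far=[0, 2, 2, 8, 9, 12, 19, 21, 22, 24, 28, 29, 30]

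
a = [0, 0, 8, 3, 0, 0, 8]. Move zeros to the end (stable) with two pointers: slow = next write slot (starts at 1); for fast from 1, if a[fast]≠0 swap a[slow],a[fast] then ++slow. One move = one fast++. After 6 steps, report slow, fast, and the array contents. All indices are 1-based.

(s=1,f=1) a[fast]=0 → fast++
(s=1,f=2) a[fast]=0 → fast++
(s=1,f=3) a[fast]=8≠0 swap→a[1]=8 → slow++,fast++
(s=2,f=4) a[fast]=3≠0 swap→a[2]=3 → slow++,fast++
(s=3,f=5) a[fast]=0 → fast++
(s=3,f=6) a[fast]=0 → fast++

slow=3, fast=7, a=[8, 3, 0, 0, 0, 0, 8]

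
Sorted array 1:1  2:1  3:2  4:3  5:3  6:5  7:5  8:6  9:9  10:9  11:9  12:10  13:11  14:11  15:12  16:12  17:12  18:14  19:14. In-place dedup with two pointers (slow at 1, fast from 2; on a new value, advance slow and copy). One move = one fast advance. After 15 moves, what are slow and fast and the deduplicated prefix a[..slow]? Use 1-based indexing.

slow=1 fast=2: a[fast]=1=a[slow] dup, fast++
slow=1 fast=3: a[fast]=2≠a[slow]=1 write a[2]=2, slow++,fast++
slow=2 fast=4: a[fast]=3≠a[slow]=2 write a[3]=3, slow++,fast++
slow=3 fast=5: a[fast]=3=a[slow] dup, fast++
slow=3 fast=6: a[fast]=5≠a[slow]=3 write a[4]=5, slow++,fast++
slow=4 fast=7: a[fast]=5=a[slow] dup, fast++
slow=4 fast=8: a[fast]=6≠a[slow]=5 write a[5]=6, slow++,fast++
slow=5 fast=9: a[fast]=9≠a[slow]=6 write a[6]=9, slow++,fast++
slow=6 fast=10: a[fast]=9=a[slow] dup, fast++
slow=6 fast=11: a[fast]=9=a[slow] dup, fast++
slow=6 fast=12: a[fast]=10≠a[slow]=9 write a[7]=10, slow++,fast++
slow=7 fast=13: a[fast]=11≠a[slow]=10 write a[8]=11, slow++,fast++
slow=8 fast=14: a[fast]=11=a[slow] dup, fast++
slow=8 fast=15: a[fast]=12≠a[slow]=11 write a[9]=12, slow++,fast++
slow=9 fast=16: a[fast]=12=a[slow] dup, fast++

slow=9, fast=17, prefix=[1, 2, 3, 5, 6, 9, 10, 11, 12]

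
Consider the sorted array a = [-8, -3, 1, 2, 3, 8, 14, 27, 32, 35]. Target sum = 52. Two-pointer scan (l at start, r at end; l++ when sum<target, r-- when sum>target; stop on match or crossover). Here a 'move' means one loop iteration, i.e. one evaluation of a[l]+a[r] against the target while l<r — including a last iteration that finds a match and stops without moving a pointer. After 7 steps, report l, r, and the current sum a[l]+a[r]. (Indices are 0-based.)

l=0 r=9: -8+35=27 <52, l++
l=1 r=9: -3+35=32 <52, l++
l=2 r=9: 1+35=36 <52, l++
l=3 r=9: 2+35=37 <52, l++
l=4 r=9: 3+35=38 <52, l++
l=5 r=9: 8+35=43 <52, l++
l=6 r=9: 14+35=49 <52, l++

l=7, r=9, sum=62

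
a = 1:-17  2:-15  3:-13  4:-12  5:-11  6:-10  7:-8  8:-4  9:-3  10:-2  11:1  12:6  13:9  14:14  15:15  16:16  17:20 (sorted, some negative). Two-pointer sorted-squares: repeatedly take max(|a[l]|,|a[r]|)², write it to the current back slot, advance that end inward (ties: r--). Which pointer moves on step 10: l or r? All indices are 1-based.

[1,17] |-17|<=|20| out[17]=400 → r--
[1,16] |-17|>|16| out[16]=289 → l++
[2,16] |-15|<=|16| out[15]=256 → r--
[2,15] |-15|<=|15| out[14]=225 → r--
[2,14] |-15|>|14| out[13]=225 → l++
[3,14] |-13|<=|14| out[12]=196 → r--
[3,13] |-13|>|9| out[11]=169 → l++
[4,13] |-12|>|9| out[10]=144 → l++
[5,13] |-11|>|9| out[9]=121 → l++
[6,13] |-10|>|9| out[8]=100 → l++

l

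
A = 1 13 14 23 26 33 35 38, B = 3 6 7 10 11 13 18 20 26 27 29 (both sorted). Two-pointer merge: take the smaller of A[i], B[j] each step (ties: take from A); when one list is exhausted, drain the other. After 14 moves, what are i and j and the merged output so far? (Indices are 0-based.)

[i=0,j=0] A[i]=1<=B[j]=3 take 1 → i++
[i=1,j=0] A[i]=13>B[j]=3 take 3 → j++
[i=1,j=1] A[i]=13>B[j]=6 take 6 → j++
[i=1,j=2] A[i]=13>B[j]=7 take 7 → j++
[i=1,j=3] A[i]=13>B[j]=10 take 10 → j++
[i=1,j=4] A[i]=13>B[j]=11 take 11 → j++
[i=1,j=5] A[i]=13<=B[j]=13 take 13 → i++
[i=2,j=5] A[i]=14>B[j]=13 take 13 → j++
[i=2,j=6] A[i]=14<=B[j]=18 take 14 → i++
[i=3,j=6] A[i]=23>B[j]=18 take 18 → j++
[i=3,j=7] A[i]=23>B[j]=20 take 20 → j++
[i=3,j=8] A[i]=23<=B[j]=26 take 23 → i++
[i=4,j=8] A[i]=26<=B[j]=26 take 26 → i++
[i=5,j=8] A[i]=33>B[j]=26 take 26 → j++

i=5, j=9, merged so far=[1, 3, 6, 7, 10, 11, 13, 13, 14, 18, 20, 23, 26, 26]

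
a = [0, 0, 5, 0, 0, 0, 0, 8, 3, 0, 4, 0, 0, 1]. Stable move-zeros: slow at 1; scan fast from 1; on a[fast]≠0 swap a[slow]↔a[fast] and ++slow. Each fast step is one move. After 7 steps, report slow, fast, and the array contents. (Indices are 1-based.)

slow=1 fast=1: a[fast]=0, fast++
slow=1 fast=2: a[fast]=0, fast++
slow=1 fast=3: a[fast]=5≠0 swap→a[1]=5, slow++,fast++
slow=2 fast=4: a[fast]=0, fast++
slow=2 fast=5: a[fast]=0, fast++
slow=2 fast=6: a[fast]=0, fast++
slow=2 fast=7: a[fast]=0, fast++

slow=2, fast=8, a=[5, 0, 0, 0, 0, 0, 0, 8, 3, 0, 4, 0, 0, 1]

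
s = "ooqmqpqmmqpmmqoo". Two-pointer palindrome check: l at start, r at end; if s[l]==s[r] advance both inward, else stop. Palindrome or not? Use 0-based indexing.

l=0 r=15: 'o'=='o', l++,r--
l=1 r=14: 'o'=='o', l++,r--
l=2 r=13: 'q'=='q', l++,r--
l=3 r=12: 'm'=='m', l++,r--
l=4 r=11: 'q'!='m', stop

not a palindrome (mismatch at 4,11)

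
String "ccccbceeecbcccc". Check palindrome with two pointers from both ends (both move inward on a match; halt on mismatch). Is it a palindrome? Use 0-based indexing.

palindrome

[0,14] 'c'=='c' → l++,r--
[1,13] 'c'=='c' → l++,r--
[2,12] 'c'=='c' → l++,r--
[3,11] 'c'=='c' → l++,r--
[4,10] 'b'=='b' → l++,r--
[5,9] 'c'=='c' → l++,r--
[6,8] 'e'=='e' → l++,r--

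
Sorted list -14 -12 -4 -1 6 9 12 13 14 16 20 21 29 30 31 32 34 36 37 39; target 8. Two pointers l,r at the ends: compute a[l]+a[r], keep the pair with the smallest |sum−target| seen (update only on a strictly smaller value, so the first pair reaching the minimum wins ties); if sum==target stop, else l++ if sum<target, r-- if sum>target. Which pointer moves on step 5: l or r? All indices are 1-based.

r

l=1 r=20: -14+39=25 d=17 *, r--
l=1 r=19: -14+37=23 d=15 *, r--
l=1 r=18: -14+36=22 d=14 *, r--
l=1 r=17: -14+34=20 d=12 *, r--
l=1 r=16: -14+32=18 d=10 *, r--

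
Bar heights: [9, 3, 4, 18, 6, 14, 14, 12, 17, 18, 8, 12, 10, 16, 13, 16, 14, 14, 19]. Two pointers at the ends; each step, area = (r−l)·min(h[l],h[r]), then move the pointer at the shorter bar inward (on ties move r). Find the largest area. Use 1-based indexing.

[1,19] min(9,19)*18=162 best=162 * → l++
[2,19] min(3,19)*17=51 best=162 → l++
[3,19] min(4,19)*16=64 best=162 → l++
[4,19] min(18,19)*15=270 best=270 * → l++
[5,19] min(6,19)*14=84 best=270 → l++
[6,19] min(14,19)*13=182 best=270 → l++
[7,19] min(14,19)*12=168 best=270 → l++
[8,19] min(12,19)*11=132 best=270 → l++
[9,19] min(17,19)*10=170 best=270 → l++
[10,19] min(18,19)*9=162 best=270 → l++
[11,19] min(8,19)*8=64 best=270 → l++
[12,19] min(12,19)*7=84 best=270 → l++
[13,19] min(10,19)*6=60 best=270 → l++
[14,19] min(16,19)*5=80 best=270 → l++
[15,19] min(13,19)*4=52 best=270 → l++
[16,19] min(16,19)*3=48 best=270 → l++
[17,19] min(14,19)*2=28 best=270 → l++
[18,19] min(14,19)*1=14 best=270 → l++

max area = 270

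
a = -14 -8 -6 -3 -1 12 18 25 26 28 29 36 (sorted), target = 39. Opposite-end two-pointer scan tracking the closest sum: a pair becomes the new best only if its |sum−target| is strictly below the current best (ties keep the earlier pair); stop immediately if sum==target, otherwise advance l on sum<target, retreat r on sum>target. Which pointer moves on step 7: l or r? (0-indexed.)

r

l=0 r=11: -14+36=22 d=17 *, l++
l=1 r=11: -8+36=28 d=11 *, l++
l=2 r=11: -6+36=30 d=9 *, l++
l=3 r=11: -3+36=33 d=6 *, l++
l=4 r=11: -1+36=35 d=4 *, l++
l=5 r=11: 12+36=48 d=9, r--
l=5 r=10: 12+29=41 d=2 *, r--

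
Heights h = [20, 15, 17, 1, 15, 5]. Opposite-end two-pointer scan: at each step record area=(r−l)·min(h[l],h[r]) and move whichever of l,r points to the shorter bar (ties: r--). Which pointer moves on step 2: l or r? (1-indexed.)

r

[1,6] min(20,5)*5=25 best=25 * → r--
[1,5] min(20,15)*4=60 best=60 * → r--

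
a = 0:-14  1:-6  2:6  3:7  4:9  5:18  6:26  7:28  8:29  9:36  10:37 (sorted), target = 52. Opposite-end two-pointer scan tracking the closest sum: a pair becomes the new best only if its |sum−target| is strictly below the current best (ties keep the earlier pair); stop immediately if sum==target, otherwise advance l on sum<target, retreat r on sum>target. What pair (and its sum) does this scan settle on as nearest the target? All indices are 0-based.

l=0 r=10: -14+37=23 d=29 *, l++
l=1 r=10: -6+37=31 d=21 *, l++
l=2 r=10: 6+37=43 d=9 *, l++
l=3 r=10: 7+37=44 d=8 *, l++
l=4 r=10: 9+37=46 d=6 *, l++
l=5 r=10: 18+37=55 d=3 *, r--
l=5 r=9: 18+36=54 d=2 *, r--
l=5 r=8: 18+29=47 d=5, l++
l=6 r=8: 26+29=55 d=3, r--
l=6 r=7: 26+28=54 d=2, r--

pair (18, 36) with sum 54 (|Δ|=2)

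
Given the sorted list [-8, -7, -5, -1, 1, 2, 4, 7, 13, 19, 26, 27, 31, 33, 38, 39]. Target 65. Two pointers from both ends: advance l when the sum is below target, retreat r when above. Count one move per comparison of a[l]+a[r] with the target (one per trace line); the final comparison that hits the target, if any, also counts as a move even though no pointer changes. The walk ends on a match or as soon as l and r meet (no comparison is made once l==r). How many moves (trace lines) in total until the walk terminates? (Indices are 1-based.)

[1,16] -8+39=31 <65 → l++
[2,16] -7+39=32 <65 → l++
[3,16] -5+39=34 <65 → l++
[4,16] -1+39=38 <65 → l++
[5,16] 1+39=40 <65 → l++
[6,16] 2+39=41 <65 → l++
[7,16] 4+39=43 <65 → l++
[8,16] 7+39=46 <65 → l++
[9,16] 13+39=52 <65 → l++
[10,16] 19+39=58 <65 → l++
[11,16] 26+39=65 → found

11 moves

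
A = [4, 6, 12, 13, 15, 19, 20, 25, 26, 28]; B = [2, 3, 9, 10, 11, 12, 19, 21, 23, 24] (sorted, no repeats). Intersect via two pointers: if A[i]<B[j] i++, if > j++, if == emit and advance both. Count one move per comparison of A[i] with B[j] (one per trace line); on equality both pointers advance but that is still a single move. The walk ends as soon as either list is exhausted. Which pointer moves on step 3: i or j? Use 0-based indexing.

i

i=0 j=0: 4>2, j++
i=0 j=1: 4>3, j++
i=0 j=2: 4<9, i++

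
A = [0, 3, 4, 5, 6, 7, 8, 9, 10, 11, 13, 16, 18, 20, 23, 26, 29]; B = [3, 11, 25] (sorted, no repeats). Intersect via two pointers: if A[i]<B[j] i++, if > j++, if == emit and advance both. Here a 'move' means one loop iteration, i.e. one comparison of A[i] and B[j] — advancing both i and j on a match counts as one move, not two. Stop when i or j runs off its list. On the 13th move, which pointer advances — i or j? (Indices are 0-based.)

i

i=0 j=0: 0<3, i++
i=1 j=0: 3==3 emit, i++,j++
i=2 j=1: 4<11, i++
i=3 j=1: 5<11, i++
i=4 j=1: 6<11, i++
i=5 j=1: 7<11, i++
i=6 j=1: 8<11, i++
i=7 j=1: 9<11, i++
i=8 j=1: 10<11, i++
i=9 j=1: 11==11 emit, i++,j++
i=10 j=2: 13<25, i++
i=11 j=2: 16<25, i++
i=12 j=2: 18<25, i++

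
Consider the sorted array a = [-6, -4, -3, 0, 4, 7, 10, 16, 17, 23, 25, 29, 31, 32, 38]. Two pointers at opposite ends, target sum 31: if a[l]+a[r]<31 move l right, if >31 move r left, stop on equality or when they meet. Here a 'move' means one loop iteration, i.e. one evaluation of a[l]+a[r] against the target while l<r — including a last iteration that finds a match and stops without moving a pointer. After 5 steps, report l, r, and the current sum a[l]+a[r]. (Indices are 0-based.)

l=3, r=12, sum=31

l=0 r=14: -6+38=32 >31, r--
l=0 r=13: -6+32=26 <31, l++
l=1 r=13: -4+32=28 <31, l++
l=2 r=13: -3+32=29 <31, l++
l=3 r=13: 0+32=32 >31, r--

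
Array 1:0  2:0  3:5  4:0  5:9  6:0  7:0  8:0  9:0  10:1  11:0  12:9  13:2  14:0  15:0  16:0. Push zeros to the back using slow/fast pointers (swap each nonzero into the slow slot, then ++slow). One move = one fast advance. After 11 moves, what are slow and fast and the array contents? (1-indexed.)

slow=1 fast=1: a[fast]=0, fast++
slow=1 fast=2: a[fast]=0, fast++
slow=1 fast=3: a[fast]=5≠0 swap→a[1]=5, slow++,fast++
slow=2 fast=4: a[fast]=0, fast++
slow=2 fast=5: a[fast]=9≠0 swap→a[2]=9, slow++,fast++
slow=3 fast=6: a[fast]=0, fast++
slow=3 fast=7: a[fast]=0, fast++
slow=3 fast=8: a[fast]=0, fast++
slow=3 fast=9: a[fast]=0, fast++
slow=3 fast=10: a[fast]=1≠0 swap→a[3]=1, slow++,fast++
slow=4 fast=11: a[fast]=0, fast++

slow=4, fast=12, a=[5, 9, 1, 0, 0, 0, 0, 0, 0, 0, 0, 9, 2, 0, 0, 0]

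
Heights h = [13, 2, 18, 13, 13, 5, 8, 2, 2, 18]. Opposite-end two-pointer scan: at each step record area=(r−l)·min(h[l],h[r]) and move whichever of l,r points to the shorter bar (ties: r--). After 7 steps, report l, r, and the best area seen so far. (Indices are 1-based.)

l=1 r=10: min(13,18)*9=117 best=117 *, l++
l=2 r=10: min(2,18)*8=16 best=117, l++
l=3 r=10: min(18,18)*7=126 best=126 *, r--
l=3 r=9: min(18,2)*6=12 best=126, r--
l=3 r=8: min(18,2)*5=10 best=126, r--
l=3 r=7: min(18,8)*4=32 best=126, r--
l=3 r=6: min(18,5)*3=15 best=126, r--

l=3, r=5, best area=126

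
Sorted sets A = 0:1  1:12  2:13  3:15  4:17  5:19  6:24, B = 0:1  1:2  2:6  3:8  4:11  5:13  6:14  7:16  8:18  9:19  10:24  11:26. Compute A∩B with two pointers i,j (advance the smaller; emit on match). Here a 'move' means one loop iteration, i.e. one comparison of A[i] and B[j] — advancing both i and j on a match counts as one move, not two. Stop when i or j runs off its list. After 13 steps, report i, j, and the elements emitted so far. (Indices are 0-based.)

i=6, j=10, emitted=[1, 13, 19]

[i=0,j=0] 1==1 emit → i++,j++
[i=1,j=1] 12>2 → j++
[i=1,j=2] 12>6 → j++
[i=1,j=3] 12>8 → j++
[i=1,j=4] 12>11 → j++
[i=1,j=5] 12<13 → i++
[i=2,j=5] 13==13 emit → i++,j++
[i=3,j=6] 15>14 → j++
[i=3,j=7] 15<16 → i++
[i=4,j=7] 17>16 → j++
[i=4,j=8] 17<18 → i++
[i=5,j=8] 19>18 → j++
[i=5,j=9] 19==19 emit → i++,j++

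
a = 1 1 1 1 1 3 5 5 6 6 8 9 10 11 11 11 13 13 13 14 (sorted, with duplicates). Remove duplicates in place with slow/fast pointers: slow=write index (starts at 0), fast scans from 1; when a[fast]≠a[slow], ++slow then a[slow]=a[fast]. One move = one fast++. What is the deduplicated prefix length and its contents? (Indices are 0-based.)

(s=0,f=1) a[fast]=1=a[slow] dup → fast++
(s=0,f=2) a[fast]=1=a[slow] dup → fast++
(s=0,f=3) a[fast]=1=a[slow] dup → fast++
(s=0,f=4) a[fast]=1=a[slow] dup → fast++
(s=0,f=5) a[fast]=3≠a[slow]=1 write a[1]=3 → slow++,fast++
(s=1,f=6) a[fast]=5≠a[slow]=3 write a[2]=5 → slow++,fast++
(s=2,f=7) a[fast]=5=a[slow] dup → fast++
(s=2,f=8) a[fast]=6≠a[slow]=5 write a[3]=6 → slow++,fast++
(s=3,f=9) a[fast]=6=a[slow] dup → fast++
(s=3,f=10) a[fast]=8≠a[slow]=6 write a[4]=8 → slow++,fast++
(s=4,f=11) a[fast]=9≠a[slow]=8 write a[5]=9 → slow++,fast++
(s=5,f=12) a[fast]=10≠a[slow]=9 write a[6]=10 → slow++,fast++
(s=6,f=13) a[fast]=11≠a[slow]=10 write a[7]=11 → slow++,fast++
(s=7,f=14) a[fast]=11=a[slow] dup → fast++
(s=7,f=15) a[fast]=11=a[slow] dup → fast++
(s=7,f=16) a[fast]=13≠a[slow]=11 write a[8]=13 → slow++,fast++
(s=8,f=17) a[fast]=13=a[slow] dup → fast++
(s=8,f=18) a[fast]=13=a[slow] dup → fast++
(s=8,f=19) a[fast]=14≠a[slow]=13 write a[9]=14 → slow++,fast++

length 10; prefix = [1, 3, 5, 6, 8, 9, 10, 11, 13, 14]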